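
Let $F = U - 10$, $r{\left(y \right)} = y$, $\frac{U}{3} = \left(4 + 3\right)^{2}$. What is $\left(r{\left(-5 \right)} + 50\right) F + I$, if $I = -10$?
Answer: $6155$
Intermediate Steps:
$U = 147$ ($U = 3 \left(4 + 3\right)^{2} = 3 \cdot 7^{2} = 3 \cdot 49 = 147$)
$F = 137$ ($F = 147 - 10 = 137$)
$\left(r{\left(-5 \right)} + 50\right) F + I = \left(-5 + 50\right) 137 - 10 = 45 \cdot 137 - 10 = 6165 - 10 = 6155$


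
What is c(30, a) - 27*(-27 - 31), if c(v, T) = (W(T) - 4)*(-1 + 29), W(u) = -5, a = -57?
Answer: 1314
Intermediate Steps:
c(v, T) = -252 (c(v, T) = (-5 - 4)*(-1 + 29) = -9*28 = -252)
c(30, a) - 27*(-27 - 31) = -252 - 27*(-27 - 31) = -252 - 27*(-58) = -252 - 1*(-1566) = -252 + 1566 = 1314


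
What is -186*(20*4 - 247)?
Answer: 31062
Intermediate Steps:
-186*(20*4 - 247) = -186*(80 - 247) = -186*(-167) = 31062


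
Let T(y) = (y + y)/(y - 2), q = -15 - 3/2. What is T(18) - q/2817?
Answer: 8473/3756 ≈ 2.2559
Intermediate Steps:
q = -33/2 (q = -15 + (½)*(-3) = -15 - 3/2 = -33/2 ≈ -16.500)
T(y) = 2*y/(-2 + y) (T(y) = (2*y)/(-2 + y) = 2*y/(-2 + y))
T(18) - q/2817 = 2*18/(-2 + 18) - (-33)/(2*2817) = 2*18/16 - (-33)/(2*2817) = 2*18*(1/16) - 1*(-11/1878) = 9/4 + 11/1878 = 8473/3756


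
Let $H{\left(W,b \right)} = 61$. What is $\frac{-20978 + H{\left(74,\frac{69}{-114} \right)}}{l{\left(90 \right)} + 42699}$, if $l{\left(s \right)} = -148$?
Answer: $- \frac{20917}{42551} \approx -0.49157$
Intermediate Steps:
$\frac{-20978 + H{\left(74,\frac{69}{-114} \right)}}{l{\left(90 \right)} + 42699} = \frac{-20978 + 61}{-148 + 42699} = - \frac{20917}{42551}$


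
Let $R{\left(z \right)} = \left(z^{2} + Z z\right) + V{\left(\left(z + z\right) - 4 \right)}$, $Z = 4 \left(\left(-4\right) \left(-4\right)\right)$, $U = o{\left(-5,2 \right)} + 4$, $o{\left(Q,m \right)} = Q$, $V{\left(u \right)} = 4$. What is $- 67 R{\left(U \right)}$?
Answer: $3953$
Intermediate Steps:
$U = -1$ ($U = -5 + 4 = -1$)
$Z = 64$ ($Z = 4 \cdot 16 = 64$)
$R{\left(z \right)} = 4 + z^{2} + 64 z$ ($R{\left(z \right)} = \left(z^{2} + 64 z\right) + 4 = 4 + z^{2} + 64 z$)
$- 67 R{\left(U \right)} = - 67 \left(4 + \left(-1\right)^{2} + 64 \left(-1\right)\right) = - 67 \left(4 + 1 - 64\right) = \left(-67\right) \left(-59\right) = 3953$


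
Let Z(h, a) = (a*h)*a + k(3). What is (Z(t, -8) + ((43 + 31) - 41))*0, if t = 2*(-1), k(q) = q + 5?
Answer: 0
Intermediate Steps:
k(q) = 5 + q
t = -2
Z(h, a) = 8 + h*a² (Z(h, a) = (a*h)*a + (5 + 3) = h*a² + 8 = 8 + h*a²)
(Z(t, -8) + ((43 + 31) - 41))*0 = ((8 - 2*(-8)²) + ((43 + 31) - 41))*0 = ((8 - 2*64) + (74 - 41))*0 = ((8 - 128) + 33)*0 = (-120 + 33)*0 = -87*0 = 0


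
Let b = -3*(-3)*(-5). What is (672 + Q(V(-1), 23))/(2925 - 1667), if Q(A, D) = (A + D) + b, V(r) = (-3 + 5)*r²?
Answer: 326/629 ≈ 0.51828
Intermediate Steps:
b = -45 (b = 9*(-5) = -45)
V(r) = 2*r²
Q(A, D) = -45 + A + D (Q(A, D) = (A + D) - 45 = -45 + A + D)
(672 + Q(V(-1), 23))/(2925 - 1667) = (672 + (-45 + 2*(-1)² + 23))/(2925 - 1667) = (672 + (-45 + 2*1 + 23))/1258 = (672 + (-45 + 2 + 23))*(1/1258) = (672 - 20)*(1/1258) = 652*(1/1258) = 326/629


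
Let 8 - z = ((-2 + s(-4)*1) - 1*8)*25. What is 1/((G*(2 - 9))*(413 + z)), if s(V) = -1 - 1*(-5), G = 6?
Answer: -1/23982 ≈ -4.1698e-5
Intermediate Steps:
s(V) = 4 (s(V) = -1 + 5 = 4)
z = 158 (z = 8 - ((-2 + 4*1) - 1*8)*25 = 8 - ((-2 + 4) - 8)*25 = 8 - (2 - 8)*25 = 8 - (-6)*25 = 8 - 1*(-150) = 8 + 150 = 158)
1/((G*(2 - 9))*(413 + z)) = 1/((6*(2 - 9))*(413 + 158)) = 1/((6*(-7))*571) = 1/(-42*571) = 1/(-23982) = -1/23982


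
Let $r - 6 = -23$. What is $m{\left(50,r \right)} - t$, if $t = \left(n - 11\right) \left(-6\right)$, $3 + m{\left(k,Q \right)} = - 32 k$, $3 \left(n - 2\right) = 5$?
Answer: $-1647$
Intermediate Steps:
$n = \frac{11}{3}$ ($n = 2 + \frac{1}{3} \cdot 5 = 2 + \frac{5}{3} = \frac{11}{3} \approx 3.6667$)
$r = -17$ ($r = 6 - 23 = -17$)
$m{\left(k,Q \right)} = -3 - 32 k$
$t = 44$ ($t = \left(\frac{11}{3} - 11\right) \left(-6\right) = \left(- \frac{22}{3}\right) \left(-6\right) = 44$)
$m{\left(50,r \right)} - t = \left(-3 - 1600\right) - 44 = -1603 - 44 = -1647$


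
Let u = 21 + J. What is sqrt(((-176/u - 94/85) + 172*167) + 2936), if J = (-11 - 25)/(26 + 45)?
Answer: sqrt(19364297216790)/24735 ≈ 177.91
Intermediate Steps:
J = -36/71 ≈ -0.50704
u = 1455/71 (u = 21 - 36/71 = 1455/71 ≈ 20.493)
sqrt(((-176/u - 94/85) + 172*167) + 2936) = sqrt(((-176/1455/71 - 94/85) + 172*167) + 2936) = sqrt(((-176*71/1455 - 94*1/85) + 28724) + 2936) = sqrt(((-12496/1455 - 94/85) + 28724) + 2936) = sqrt((-239786/24735 + 28724) + 2936) = sqrt(710248354/24735 + 2936) = sqrt(782870314/24735) = sqrt(19364297216790)/24735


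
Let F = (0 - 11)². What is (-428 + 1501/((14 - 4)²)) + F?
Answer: -29199/100 ≈ -291.99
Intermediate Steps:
F = 121 (F = (-11)² = 121)
(-428 + 1501/((14 - 4)²)) + F = (-428 + 1501/((14 - 4)²)) + 121 = (-428 + 1501/(10²)) + 121 = (-428 + 1501/100) + 121 = -41299/100 + 121 = -29199/100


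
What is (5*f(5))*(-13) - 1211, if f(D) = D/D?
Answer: -1276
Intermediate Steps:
f(D) = 1
(5*f(5))*(-13) - 1211 = (5*1)*(-13) - 1211 = 5*(-13) - 1211 = -65 - 1211 = -1276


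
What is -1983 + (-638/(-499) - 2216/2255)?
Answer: -2231027929/1125245 ≈ -1982.7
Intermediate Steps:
-1983 + (-638/(-499) - 2216/2255) = -1983 + (-638*(-1/499) - 2216*1/2255) = -1983 + (638/499 - 2216/2255) = -1983 + 332906/1125245 = -2231027929/1125245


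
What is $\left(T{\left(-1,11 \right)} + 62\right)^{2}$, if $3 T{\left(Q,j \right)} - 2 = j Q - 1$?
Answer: $\frac{30976}{9} \approx 3441.8$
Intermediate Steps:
$T{\left(Q,j \right)} = \frac{1}{3} + \frac{Q j}{3}$ ($T{\left(Q,j \right)} = \frac{2}{3} + \frac{j Q - 1}{3} = \frac{2}{3} + \frac{Q j - 1}{3} = \frac{2}{3} + \frac{-1 + Q j}{3} = \frac{2}{3} + \left(- \frac{1}{3} + \frac{Q j}{3}\right) = \frac{1}{3} + \frac{Q j}{3}$)
$\left(T{\left(-1,11 \right)} + 62\right)^{2} = \left(\left(\frac{1}{3} + \frac{1}{3} \left(-1\right) 11\right) + 62\right)^{2} = \left(\left(\frac{1}{3} - \frac{11}{3}\right) + 62\right)^{2} = \left(- \frac{10}{3} + 62\right)^{2} = \left(\frac{176}{3}\right)^{2} = \frac{30976}{9}$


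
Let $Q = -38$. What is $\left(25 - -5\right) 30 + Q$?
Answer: $862$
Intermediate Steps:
$\left(25 - -5\right) 30 + Q = \left(25 - -5\right) 30 - 38 = \left(25 + 5\right) 30 - 38 = 30 \cdot 30 - 38 = 900 - 38 = 862$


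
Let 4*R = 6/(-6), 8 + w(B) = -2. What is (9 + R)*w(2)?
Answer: -175/2 ≈ -87.500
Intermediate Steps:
w(B) = -10 (w(B) = -8 - 2 = -10)
R = -1/4 (R = (6/(-6))/4 = (6*(-1/6))/4 = (1/4)*(-1) = -1/4 ≈ -0.25000)
(9 + R)*w(2) = (9 - 1/4)*(-10) = (35/4)*(-10) = -175/2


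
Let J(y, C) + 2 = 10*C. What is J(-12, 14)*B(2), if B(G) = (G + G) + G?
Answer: 828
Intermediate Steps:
J(y, C) = -2 + 10*C
B(G) = 3*G (B(G) = 2*G + G = 3*G)
J(-12, 14)*B(2) = (-2 + 10*14)*(3*2) = (-2 + 140)*6 = 138*6 = 828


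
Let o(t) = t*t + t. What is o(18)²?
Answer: 116964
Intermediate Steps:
o(t) = t + t² (o(t) = t² + t = t + t²)
o(18)² = (18*(1 + 18))² = (18*19)² = 342² = 116964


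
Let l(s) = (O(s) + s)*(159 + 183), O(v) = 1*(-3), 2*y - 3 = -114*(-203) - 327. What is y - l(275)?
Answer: -81615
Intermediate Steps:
y = 11409 (y = 3/2 + (-114*(-203) - 327)/2 = 3/2 + (23142 - 327)/2 = 3/2 + (½)*22815 = 3/2 + 22815/2 = 11409)
O(v) = -3
l(s) = -1026 + 342*s (l(s) = (-3 + s)*(159 + 183) = (-3 + s)*342 = -1026 + 342*s)
y - l(275) = 11409 - (-1026 + 342*275) = 11409 - (-1026 + 94050) = 11409 - 1*93024 = 11409 - 93024 = -81615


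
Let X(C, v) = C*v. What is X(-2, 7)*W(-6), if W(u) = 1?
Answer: -14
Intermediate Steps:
X(-2, 7)*W(-6) = -2*7*1 = -14*1 = -14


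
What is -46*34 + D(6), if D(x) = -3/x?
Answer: -3129/2 ≈ -1564.5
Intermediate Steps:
-46*34 + D(6) = -46*34 - 3/6 = -1564 - 3*⅙ = -1564 - ½ = -3129/2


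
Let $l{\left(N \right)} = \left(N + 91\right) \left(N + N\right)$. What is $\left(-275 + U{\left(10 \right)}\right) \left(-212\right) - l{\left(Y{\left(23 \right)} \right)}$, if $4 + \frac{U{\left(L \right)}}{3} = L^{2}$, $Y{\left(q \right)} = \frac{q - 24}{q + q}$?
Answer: $- \frac{2911663}{1058} \approx -2752.0$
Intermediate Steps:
$Y{\left(q \right)} = \frac{-24 + q}{2 q}$
$l{\left(N \right)} = 2 N \left(91 + N\right)$ ($l{\left(N \right)} = \left(91 + N\right) 2 N = 2 N \left(91 + N\right)$)
$U{\left(L \right)} = -12 + 3 L^{2}$
$\left(-275 + U{\left(10 \right)}\right) \left(-212\right) - l{\left(Y{\left(23 \right)} \right)} = \left(-275 - \left(12 - 3 \cdot 10^{2}\right)\right) \left(-212\right) - 2 \frac{-24 + 23}{2 \cdot 23} \left(91 + \frac{-24 + 23}{2 \cdot 23}\right) = \left(-275 + \left(-12 + 3 \cdot 100\right)\right) \left(-212\right) - 2 \cdot \frac{1}{2} \cdot \frac{1}{23} \left(-1\right) \left(91 + \frac{1}{2} \cdot \frac{1}{23} \left(-1\right)\right) = \left(-275 + \left(-12 + 300\right)\right) \left(-212\right) - 2 \left(- \frac{1}{46}\right) \left(91 - \frac{1}{46}\right) = \left(-275 + 288\right) \left(-212\right) - 2 \left(- \frac{1}{46}\right) \frac{4185}{46} = 13 \left(-212\right) - - \frac{4185}{1058} = -2756 + \frac{4185}{1058} = - \frac{2911663}{1058}$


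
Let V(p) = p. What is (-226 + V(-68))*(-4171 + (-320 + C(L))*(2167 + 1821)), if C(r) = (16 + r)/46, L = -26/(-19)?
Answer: 164300908338/437 ≈ 3.7597e+8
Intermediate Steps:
L = 26/19 (L = -26*(-1/19) = 26/19 ≈ 1.3684)
C(r) = 8/23 + r/46 (C(r) = (16 + r)*(1/46) = 8/23 + r/46)
(-226 + V(-68))*(-4171 + (-320 + C(L))*(2167 + 1821)) = (-226 - 68)*(-4171 + (-320 + (8/23 + (1/46)*(26/19)))*(2167 + 1821)) = -294*(-4171 + (-320 + (8/23 + 13/437))*3988) = -294*(-4171 + (-320 + 165/437)*3988) = -294*(-4171 - 139675/437*3988) = -294*(-4171 - 557023900/437) = -294*(-558846627/437) = 164300908338/437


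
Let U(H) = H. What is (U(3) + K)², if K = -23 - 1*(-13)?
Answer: 49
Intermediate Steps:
K = -10 (K = -23 + 13 = -10)
(U(3) + K)² = (3 - 10)² = (-7)² = 49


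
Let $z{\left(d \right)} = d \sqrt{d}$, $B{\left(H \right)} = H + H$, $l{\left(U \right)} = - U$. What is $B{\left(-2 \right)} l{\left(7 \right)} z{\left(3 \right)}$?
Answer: $84 \sqrt{3} \approx 145.49$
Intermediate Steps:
$B{\left(H \right)} = 2 H$
$z{\left(d \right)} = d^{\frac{3}{2}}$
$B{\left(-2 \right)} l{\left(7 \right)} z{\left(3 \right)} = 2 \left(-2\right) \left(\left(-1\right) 7\right) 3^{\frac{3}{2}} = \left(-4\right) \left(-7\right) 3 \sqrt{3} = 28 \cdot 3 \sqrt{3} = 84 \sqrt{3}$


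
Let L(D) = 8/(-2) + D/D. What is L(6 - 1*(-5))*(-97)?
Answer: 291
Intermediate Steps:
L(D) = -3 (L(D) = 8*(-½) + 1 = -4 + 1 = -3)
L(6 - 1*(-5))*(-97) = -3*(-97) = 291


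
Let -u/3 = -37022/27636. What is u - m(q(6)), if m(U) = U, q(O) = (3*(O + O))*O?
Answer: -976385/4606 ≈ -211.98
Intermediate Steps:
q(O) = 6*O² (q(O) = (3*(2*O))*O = (6*O)*O = 6*O²)
u = 18511/4606 (u = -(-111066)/27636 = -3*(-18511/13818) = 18511/4606 ≈ 4.0189)
u - m(q(6)) = 18511/4606 - 6*6² = 18511/4606 - 6*36 = 18511/4606 - 1*216 = 18511/4606 - 216 = -976385/4606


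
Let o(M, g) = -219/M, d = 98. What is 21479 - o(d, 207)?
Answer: 2105161/98 ≈ 21481.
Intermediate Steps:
21479 - o(d, 207) = 21479 - (-219)/98 = 21479 - 1*(-219/98) = 21479 + 219/98 = 2105161/98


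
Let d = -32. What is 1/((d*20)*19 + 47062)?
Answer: 1/34902 ≈ 2.8652e-5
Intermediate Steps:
1/((d*20)*19 + 47062) = 1/(-32*20*19 + 47062) = 1/(-640*19 + 47062) = 1/(-12160 + 47062) = 1/34902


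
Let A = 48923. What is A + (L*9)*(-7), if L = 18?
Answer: 47789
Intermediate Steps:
A + (L*9)*(-7) = 48923 + (18*9)*(-7) = 48923 + 162*(-7) = 48923 - 1134 = 47789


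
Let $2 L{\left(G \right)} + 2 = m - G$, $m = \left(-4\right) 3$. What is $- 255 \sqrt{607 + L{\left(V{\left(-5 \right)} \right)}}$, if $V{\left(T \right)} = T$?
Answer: $- \frac{255 \sqrt{2410}}{2} \approx -6259.2$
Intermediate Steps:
$m = -12$
$L{\left(G \right)} = -7 - \frac{G}{2}$ ($L{\left(G \right)} = -1 + \frac{-12 - G}{2} = -1 - \left(6 + \frac{G}{2}\right) = -7 - \frac{G}{2}$)
$- 255 \sqrt{607 + L{\left(V{\left(-5 \right)} \right)}} = - 255 \sqrt{607 - \frac{9}{2}} = - 255 \sqrt{\frac{1205}{2}} = - 255 \frac{\sqrt{2410}}{2} = - \frac{255 \sqrt{2410}}{2}$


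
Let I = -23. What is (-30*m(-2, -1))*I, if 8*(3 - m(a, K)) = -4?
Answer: 2415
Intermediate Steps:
m(a, K) = 7/2 (m(a, K) = 3 - ⅛*(-4) = 3 + ½ = 7/2)
(-30*m(-2, -1))*I = -30*7/2*(-23) = -105*(-23) = 2415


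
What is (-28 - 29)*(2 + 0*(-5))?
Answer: -114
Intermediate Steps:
(-28 - 29)*(2 + 0*(-5)) = -57*(2 + 0) = -57*2 = -114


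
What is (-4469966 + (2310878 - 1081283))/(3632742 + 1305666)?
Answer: -3240371/4938408 ≈ -0.65616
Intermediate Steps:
(-4469966 + (2310878 - 1081283))/(3632742 + 1305666) = (-4469966 + 1229595)/4938408 = -3240371*1/4938408 = -3240371/4938408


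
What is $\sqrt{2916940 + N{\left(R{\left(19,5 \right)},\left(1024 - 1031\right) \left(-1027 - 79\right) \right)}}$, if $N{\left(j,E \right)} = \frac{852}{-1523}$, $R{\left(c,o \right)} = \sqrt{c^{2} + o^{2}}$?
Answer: $\frac{4 \sqrt{422870351479}}{1523} \approx 1707.9$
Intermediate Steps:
$N{\left(j,E \right)} = - \frac{852}{1523}$ ($N{\left(j,E \right)} = 852 \left(- \frac{1}{1523}\right) = - \frac{852}{1523}$)
$\sqrt{2916940 + N{\left(R{\left(19,5 \right)},\left(1024 - 1031\right) \left(-1027 - 79\right) \right)}} = \sqrt{2916940 - \frac{852}{1523}} = \sqrt{\frac{4442498768}{1523}} = \frac{4 \sqrt{422870351479}}{1523}$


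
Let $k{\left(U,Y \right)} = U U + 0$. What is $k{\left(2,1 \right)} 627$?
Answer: $2508$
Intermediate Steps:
$k{\left(U,Y \right)} = U^{2}$ ($k{\left(U,Y \right)} = U^{2} + 0 = U^{2}$)
$k{\left(2,1 \right)} 627 = 2^{2} \cdot 627 = 4 \cdot 627 = 2508$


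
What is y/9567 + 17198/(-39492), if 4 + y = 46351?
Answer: 92544581/20989998 ≈ 4.4090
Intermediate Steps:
y = 46347 (y = -4 + 46351 = 46347)
y/9567 + 17198/(-39492) = 46347/9567 + 17198/(-39492) = 46347*(1/9567) + 17198*(-1/39492) = 15449/3189 - 8599/19746 = 92544581/20989998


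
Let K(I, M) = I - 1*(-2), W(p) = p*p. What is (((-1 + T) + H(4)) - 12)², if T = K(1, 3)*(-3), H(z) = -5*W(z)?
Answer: 10404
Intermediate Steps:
W(p) = p²
K(I, M) = 2 + I (K(I, M) = I + 2 = 2 + I)
H(z) = -5*z²
T = -9 (T = (2 + 1)*(-3) = 3*(-3) = -9)
(((-1 + T) + H(4)) - 12)² = (((-1 - 9) - 5*4²) - 12)² = ((-10 - 5*16) - 12)² = ((-10 - 80) - 12)² = (-90 - 12)² = (-102)² = 10404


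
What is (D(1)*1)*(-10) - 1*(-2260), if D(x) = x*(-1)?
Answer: 2270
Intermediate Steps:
D(x) = -x
(D(1)*1)*(-10) - 1*(-2260) = (-1*1*1)*(-10) - 1*(-2260) = -1*1*(-10) + 2260 = -1*(-10) + 2260 = 10 + 2260 = 2270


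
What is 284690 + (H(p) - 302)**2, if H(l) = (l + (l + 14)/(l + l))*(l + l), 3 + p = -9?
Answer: 284834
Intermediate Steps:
p = -12 (p = -3 - 9 = -12)
H(l) = 2*l*(l + (14 + l)/(2*l)) (H(l) = (l + (14 + l)/((2*l)))*(2*l) = (l + (14 + l)*(1/(2*l)))*(2*l) = (l + (14 + l)/(2*l))*(2*l) = 2*l*(l + (14 + l)/(2*l)))
284690 + (H(p) - 302)**2 = 284690 + ((14 - 12 + 2*(-12)**2) - 302)**2 = 284690 + ((14 - 12 + 2*144) - 302)**2 = 284690 + ((14 - 12 + 288) - 302)**2 = 284690 + (290 - 302)**2 = 284690 + (-12)**2 = 284690 + 144 = 284834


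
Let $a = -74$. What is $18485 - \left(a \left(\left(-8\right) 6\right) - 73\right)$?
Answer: $15006$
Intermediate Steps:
$18485 - \left(a \left(\left(-8\right) 6\right) - 73\right) = 18485 - \left(- 74 \left(\left(-8\right) 6\right) - 73\right) = 18485 - \left(\left(-74\right) \left(-48\right) - 73\right) = 18485 - \left(3552 - 73\right) = 18485 - 3479 = 15006$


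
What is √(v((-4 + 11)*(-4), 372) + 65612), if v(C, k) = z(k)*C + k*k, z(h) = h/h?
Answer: 8*√3187 ≈ 451.63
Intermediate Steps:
z(h) = 1
v(C, k) = C + k² (v(C, k) = 1*C + k*k = C + k²)
√(v((-4 + 11)*(-4), 372) + 65612) = √(((-4 + 11)*(-4) + 372²) + 65612) = √((7*(-4) + 138384) + 65612) = √((-28 + 138384) + 65612) = √(138356 + 65612) = √203968 = 8*√3187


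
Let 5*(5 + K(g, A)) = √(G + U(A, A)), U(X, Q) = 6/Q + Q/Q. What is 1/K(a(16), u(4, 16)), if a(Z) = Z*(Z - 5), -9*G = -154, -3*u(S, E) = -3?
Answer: -1125/5408 - 15*√217/5408 ≈ -0.24888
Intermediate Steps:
u(S, E) = 1 (u(S, E) = -⅓*(-3) = 1)
U(X, Q) = 1 + 6/Q (U(X, Q) = 6/Q + 1 = 1 + 6/Q)
G = 154/9 (G = -⅑*(-154) = 154/9 ≈ 17.111)
a(Z) = Z*(-5 + Z)
K(g, A) = -5 + √(154/9 + (6 + A)/A)/5
1/K(a(16), u(4, 16)) = 1/(-5 + √(163 + 54/1)/15) = 1/(-5 + √(163 + 54*1)/15) = 1/(-5 + √(163 + 54)/15) = 1/(-5 + √217/15)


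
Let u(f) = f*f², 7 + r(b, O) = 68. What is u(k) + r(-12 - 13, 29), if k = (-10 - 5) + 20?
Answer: 186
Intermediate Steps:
r(b, O) = 61 (r(b, O) = -7 + 68 = 61)
k = 5 (k = -15 + 20 = 5)
u(f) = f³
u(k) + r(-12 - 13, 29) = 5³ + 61 = 125 + 61 = 186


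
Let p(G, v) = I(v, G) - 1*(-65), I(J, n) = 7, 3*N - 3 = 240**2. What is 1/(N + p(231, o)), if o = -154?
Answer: 1/19273 ≈ 5.1886e-5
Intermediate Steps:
N = 19201 (N = 1 + (1/3)*240**2 = 1 + (1/3)*57600 = 1 + 19200 = 19201)
p(G, v) = 72 (p(G, v) = 7 - 1*(-65) = 7 + 65 = 72)
1/(N + p(231, o)) = 1/(19201 + 72) = 1/19273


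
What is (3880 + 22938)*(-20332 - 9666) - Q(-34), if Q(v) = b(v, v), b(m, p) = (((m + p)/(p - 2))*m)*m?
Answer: -7240396928/9 ≈ -8.0449e+8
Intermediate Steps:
b(m, p) = m²*(m + p)/(-2 + p) (b(m, p) = (((m + p)/(-2 + p))*m)*m = (m*(m + p)/(-2 + p))*m = m²*(m + p)/(-2 + p))
Q(v) = 2*v³/(-2 + v) (Q(v) = v²*(v + v)/(-2 + v) = v²*(2*v)/(-2 + v) = 2*v³/(-2 + v))
(3880 + 22938)*(-20332 - 9666) - Q(-34) = (3880 + 22938)*(-20332 - 9666) - 2*(-34)³/(-2 - 34) = 26818*(-29998) - 2*(-39304)/(-36) = -804486364 - 2*(-39304)*(-1)/36 = -804486364 - 1*19652/9 = -804486364 - 19652/9 = -7240396928/9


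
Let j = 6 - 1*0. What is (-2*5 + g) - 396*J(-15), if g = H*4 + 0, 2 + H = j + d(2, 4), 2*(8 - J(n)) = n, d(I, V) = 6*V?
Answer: -6036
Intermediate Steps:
j = 6 (j = 6 + 0 = 6)
J(n) = 8 - n/2
H = 28 (H = -2 + (6 + 6*4) = -2 + (6 + 24) = -2 + 30 = 28)
g = 112 (g = 28*4 + 0 = 112 + 0 = 112)
(-2*5 + g) - 396*J(-15) = (-2*5 + 112) - 396*(8 - ½*(-15)) = (-10 + 112) - 396*(8 + 15/2) = 102 - 396*31/2 = 102 - 6138 = -6036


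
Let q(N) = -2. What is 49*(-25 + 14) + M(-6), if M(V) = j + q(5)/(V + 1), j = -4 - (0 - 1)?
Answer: -2708/5 ≈ -541.60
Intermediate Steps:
j = -3 (j = -4 - 1*(-1) = -4 + 1 = -3)
M(V) = -3 - 2/(1 + V) (M(V) = -3 - 2/(V + 1) = -3 - 2/(1 + V))
49*(-25 + 14) + M(-6) = 49*(-25 + 14) + (-5 - 3*(-6))/(1 - 6) = 49*(-11) + (-5 + 18)/(-5) = -539 - ⅕*13 = -539 - 13/5 = -2708/5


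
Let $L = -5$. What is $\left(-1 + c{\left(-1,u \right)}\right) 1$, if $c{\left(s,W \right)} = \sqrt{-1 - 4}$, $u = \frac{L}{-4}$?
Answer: $-1 + i \sqrt{5} \approx -1.0 + 2.2361 i$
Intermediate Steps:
$u = \frac{5}{4}$ ($u = - \frac{5}{-4} = \left(-5\right) \left(- \frac{1}{4}\right) = \frac{5}{4} \approx 1.25$)
$c{\left(s,W \right)} = i \sqrt{5}$ ($c{\left(s,W \right)} = \sqrt{-5} = i \sqrt{5}$)
$\left(-1 + c{\left(-1,u \right)}\right) 1 = \left(-1 + i \sqrt{5}\right) 1 = -1 + i \sqrt{5}$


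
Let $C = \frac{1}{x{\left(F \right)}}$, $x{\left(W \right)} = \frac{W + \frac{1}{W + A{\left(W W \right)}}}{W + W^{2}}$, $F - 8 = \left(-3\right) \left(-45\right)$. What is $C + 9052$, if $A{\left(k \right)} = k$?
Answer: $\frac{27079065628}{2944657} \approx 9196.0$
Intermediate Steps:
$F = 143$ ($F = 8 - -135 = 8 + 135 = 143$)
$x{\left(W \right)} = \frac{W + \frac{1}{W + W^{2}}}{W + W^{2}}$ ($x{\left(W \right)} = \frac{W + \frac{1}{W + W W}}{W + W^{2}} = \frac{W + \frac{1}{W + W^{2}}}{W + W^{2}}$)
$C = \frac{424030464}{2944657}$ ($C = \frac{1}{\frac{1}{20449} \frac{1}{1 + 143^{2} + 2 \cdot 143} \left(1 + 143^{2} + 143^{3}\right)} = \frac{1}{\frac{1}{20449} \frac{1}{1 + 20449 + 286} \left(1 + 20449 + 2924207\right)} = \frac{1}{\frac{1}{20449} \cdot \frac{1}{20736} \cdot 2944657} = \frac{1}{\frac{2944657}{424030464}} = \frac{424030464}{2944657} \approx 144.0$)
$C + 9052 = \frac{424030464}{2944657} + 9052 = \frac{27079065628}{2944657}$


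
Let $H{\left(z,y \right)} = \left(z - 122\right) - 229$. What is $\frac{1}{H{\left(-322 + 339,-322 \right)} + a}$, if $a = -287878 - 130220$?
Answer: $- \frac{1}{418432} \approx -2.3899 \cdot 10^{-6}$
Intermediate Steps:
$a = -418098$
$H{\left(z,y \right)} = -351 + z$ ($H{\left(z,y \right)} = \left(-122 + z\right) - 229 = -351 + z$)
$\frac{1}{H{\left(-322 + 339,-322 \right)} + a} = \frac{1}{\left(-351 + \left(-322 + 339\right)\right) - 418098} = \frac{1}{\left(-351 + 17\right) - 418098} = \frac{1}{-334 - 418098} = \frac{1}{-418432} = - \frac{1}{418432}$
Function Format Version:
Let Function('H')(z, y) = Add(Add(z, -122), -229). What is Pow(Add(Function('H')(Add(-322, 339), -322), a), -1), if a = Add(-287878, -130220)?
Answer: Rational(-1, 418432) ≈ -2.3899e-6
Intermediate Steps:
a = -418098
Function('H')(z, y) = Add(-351, z) (Function('H')(z, y) = Add(Add(-122, z), -229) = Add(-351, z))
Pow(Add(Function('H')(Add(-322, 339), -322), a), -1) = Pow(Add(Add(-351, Add(-322, 339)), -418098), -1) = Pow(Add(Add(-351, 17), -418098), -1) = Pow(Add(-334, -418098), -1) = Pow(-418432, -1) = Rational(-1, 418432)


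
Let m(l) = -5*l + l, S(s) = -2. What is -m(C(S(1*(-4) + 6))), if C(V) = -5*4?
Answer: -80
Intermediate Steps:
C(V) = -20
m(l) = -4*l
-m(C(S(1*(-4) + 6))) = -(-4)*(-20) = -1*80 = -80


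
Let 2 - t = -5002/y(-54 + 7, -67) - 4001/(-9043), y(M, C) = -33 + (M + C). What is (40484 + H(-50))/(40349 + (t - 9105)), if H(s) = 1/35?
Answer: 269081346723/207450713665 ≈ 1.2971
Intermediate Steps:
y(M, C) = -33 + C + M (y(M, C) = -33 + (C + M) = -33 + C + M)
H(s) = 1/35
t = -43162591/1329321 (t = 2 - (-5002/(-33 - 67 + (-54 + 7)) - 4001/(-9043)) = 2 - (-5002/(-33 - 67 - 47) - 4001*(-1/9043)) = 2 - (-5002/(-147) + 4001/9043) = 2 - (-5002*(-1/147) + 4001/9043) = 2 - (5002/147 + 4001/9043) = 2 - 1*45821233/1329321 = 2 - 45821233/1329321 = -43162591/1329321 ≈ -32.470)
(40484 + H(-50))/(40349 + (t - 9105)) = (40484 + 1/35)/(40349 + (-43162591/1329321 - 9105)) = 1416941/(35*(40349 - 12146630296/1329321)) = 1416941/(35*(41490142733/1329321)) = (1416941/35)*(1329321/41490142733) = 269081346723/207450713665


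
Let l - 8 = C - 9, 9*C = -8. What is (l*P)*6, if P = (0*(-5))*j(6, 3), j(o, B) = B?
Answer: 0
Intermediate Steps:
C = -8/9 (C = (⅑)*(-8) = -8/9 ≈ -0.88889)
l = -17/9 (l = 8 + (-8/9 - 9) = 8 - 89/9 = -17/9 ≈ -1.8889)
P = 0 (P = (0*(-5))*3 = 0*3 = 0)
(l*P)*6 = -17/9*0*6 = 0*6 = 0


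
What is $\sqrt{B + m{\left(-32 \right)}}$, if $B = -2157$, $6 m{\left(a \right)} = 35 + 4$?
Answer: $\frac{i \sqrt{8602}}{2} \approx 46.373 i$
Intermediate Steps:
$m{\left(a \right)} = \frac{13}{2}$ ($m{\left(a \right)} = \frac{35 + 4}{6} = \frac{1}{6} \cdot 39 = \frac{13}{2}$)
$\sqrt{B + m{\left(-32 \right)}} = \sqrt{-2157 + \frac{13}{2}} = \sqrt{- \frac{4301}{2}} = \frac{i \sqrt{8602}}{2}$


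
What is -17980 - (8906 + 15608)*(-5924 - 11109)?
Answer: 417528982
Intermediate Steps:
-17980 - (8906 + 15608)*(-5924 - 11109) = -17980 - 24514*(-17033) = -17980 - 1*(-417546962) = -17980 + 417546962 = 417528982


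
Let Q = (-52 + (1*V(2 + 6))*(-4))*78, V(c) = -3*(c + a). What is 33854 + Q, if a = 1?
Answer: 38222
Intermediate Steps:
V(c) = -3 - 3*c (V(c) = -3*(c + 1) = -3*(1 + c) = -3 - 3*c)
Q = 4368 (Q = (-52 + (1*(-3 - 3*(2 + 6)))*(-4))*78 = (-52 + (1*(-3 - 3*8))*(-4))*78 = (-52 + (1*(-3 - 24))*(-4))*78 = (-52 + (1*(-27))*(-4))*78 = (-52 - 27*(-4))*78 = (-52 + 108)*78 = 56*78 = 4368)
33854 + Q = 33854 + 4368 = 38222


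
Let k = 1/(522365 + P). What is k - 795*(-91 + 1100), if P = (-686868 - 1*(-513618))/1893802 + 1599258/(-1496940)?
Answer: -98989497363195750158845/123404450964504357 ≈ -8.0216e+5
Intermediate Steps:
P = -274001904493/236242330490 (P = (-686868 + 513618)*(1/1893802) + 1599258*(-1/1496940) = -173250*1/1893802 - 266543/249490 = -86625/946901 - 266543/249490 = -274001904493/236242330490 ≈ -1.1598)
k = 236242330490/123404450964504357 (k = 1/(522365 - 274001904493/236242330490) = 1/(123404450964504357/236242330490) = 236242330490/123404450964504357 ≈ 1.9144e-6)
k - 795*(-91 + 1100) = 236242330490/123404450964504357 - 795*(-91 + 1100) = 236242330490/123404450964504357 - 795*1009 = 236242330490/123404450964504357 - 1*802155 = 236242330490/123404450964504357 - 802155 = -98989497363195750158845/123404450964504357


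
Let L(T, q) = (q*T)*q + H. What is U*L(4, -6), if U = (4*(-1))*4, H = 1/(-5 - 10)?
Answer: -34544/15 ≈ -2302.9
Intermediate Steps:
H = -1/15 (H = 1/(-15) = -1/15 ≈ -0.066667)
L(T, q) = -1/15 + T*q**2 (L(T, q) = (q*T)*q - 1/15 = (T*q)*q - 1/15 = T*q**2 - 1/15 = -1/15 + T*q**2)
U = -16 (U = -4*4 = -16)
U*L(4, -6) = -16*(-1/15 + 4*(-6)**2) = -16*(-1/15 + 4*36) = -16*(-1/15 + 144) = -16*2159/15 = -34544/15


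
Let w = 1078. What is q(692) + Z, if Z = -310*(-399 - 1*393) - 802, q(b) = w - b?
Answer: 245104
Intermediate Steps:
q(b) = 1078 - b
Z = 244718 (Z = -310*(-399 - 393) - 802 = -310*(-792) - 802 = 245520 - 802 = 244718)
q(692) + Z = (1078 - 1*692) + 244718 = (1078 - 692) + 244718 = 386 + 244718 = 245104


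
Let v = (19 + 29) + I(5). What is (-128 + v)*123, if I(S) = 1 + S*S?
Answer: -6642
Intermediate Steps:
I(S) = 1 + S**2
v = 74 (v = (19 + 29) + (1 + 5**2) = 48 + (1 + 25) = 48 + 26 = 74)
(-128 + v)*123 = (-128 + 74)*123 = -54*123 = -6642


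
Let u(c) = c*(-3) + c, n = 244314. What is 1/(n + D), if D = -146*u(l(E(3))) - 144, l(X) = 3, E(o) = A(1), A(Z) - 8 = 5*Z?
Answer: 1/245046 ≈ 4.0809e-6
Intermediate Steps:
A(Z) = 8 + 5*Z
E(o) = 13 (E(o) = 8 + 5*1 = 8 + 5 = 13)
u(c) = -2*c (u(c) = -3*c + c = -2*c)
D = 732 (D = -(-292)*3 - 144 = -146*(-6) - 144 = 876 - 144 = 732)
1/(n + D) = 1/(244314 + 732) = 1/245046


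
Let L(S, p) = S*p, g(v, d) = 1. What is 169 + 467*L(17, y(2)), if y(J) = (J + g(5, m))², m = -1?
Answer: 71620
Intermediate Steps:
y(J) = (1 + J)² (y(J) = (J + 1)² = (1 + J)²)
169 + 467*L(17, y(2)) = 169 + 467*(17*(1 + 2)²) = 169 + 467*(17*3²) = 169 + 467*(17*9) = 169 + 467*153 = 169 + 71451 = 71620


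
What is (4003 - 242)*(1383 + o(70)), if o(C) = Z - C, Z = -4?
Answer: 4923149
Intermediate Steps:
o(C) = -4 - C
(4003 - 242)*(1383 + o(70)) = (4003 - 242)*(1383 + (-4 - 1*70)) = 3761*(1383 + (-4 - 70)) = 3761*(1383 - 74) = 3761*1309 = 4923149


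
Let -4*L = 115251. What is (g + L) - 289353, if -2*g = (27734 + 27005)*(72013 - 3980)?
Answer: -7449389437/4 ≈ -1.8623e+9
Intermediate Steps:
L = -115251/4 (L = -¼*115251 = -115251/4 ≈ -28813.)
g = -3724058387/2 (g = -(27734 + 27005)*(72013 - 3980)/2 = -54739*68033/2 = -½*3724058387 = -3724058387/2 ≈ -1.8620e+9)
(g + L) - 289353 = (-3724058387/2 - 115251/4) - 289353 = -7448232025/4 - 289353 = -7449389437/4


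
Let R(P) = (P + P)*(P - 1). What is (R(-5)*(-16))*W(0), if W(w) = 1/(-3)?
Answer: 320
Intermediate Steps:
R(P) = 2*P*(-1 + P) (R(P) = (2*P)*(-1 + P) = 2*P*(-1 + P))
W(w) = -⅓
(R(-5)*(-16))*W(0) = ((2*(-5)*(-1 - 5))*(-16))*(-⅓) = ((2*(-5)*(-6))*(-16))*(-⅓) = (60*(-16))*(-⅓) = -960*(-⅓) = 320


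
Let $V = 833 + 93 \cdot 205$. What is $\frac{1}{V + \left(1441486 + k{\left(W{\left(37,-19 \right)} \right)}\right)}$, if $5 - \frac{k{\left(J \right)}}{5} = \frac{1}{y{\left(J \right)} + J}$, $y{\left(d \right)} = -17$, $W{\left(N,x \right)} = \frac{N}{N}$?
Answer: $\frac{16}{23382549} \approx 6.8427 \cdot 10^{-7}$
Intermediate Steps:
$W{\left(N,x \right)} = 1$
$V = 19898$ ($V = 833 + 19065 = 19898$)
$k{\left(J \right)} = 25 - \frac{5}{-17 + J}$
$\frac{1}{V + \left(1441486 + k{\left(W{\left(37,-19 \right)} \right)}\right)} = \frac{1}{19898 + \left(1441486 + \frac{5 \left(-86 + 5 \cdot 1\right)}{-17 + 1}\right)} = \frac{1}{19898 + \left(1441486 + \frac{5 \left(-86 + 5\right)}{-16}\right)} = \frac{1}{19898 + \left(1441486 + 5 \left(- \frac{1}{16}\right) \left(-81\right)\right)} = \frac{1}{19898 + \left(1441486 + \frac{405}{16}\right)} = \frac{1}{19898 + \frac{23064181}{16}} = \frac{1}{\frac{23382549}{16}} = \frac{16}{23382549}$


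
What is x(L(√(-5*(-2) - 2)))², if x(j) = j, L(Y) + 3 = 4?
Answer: 1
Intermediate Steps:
L(Y) = 1 (L(Y) = -3 + 4 = 1)
x(L(√(-5*(-2) - 2)))² = 1² = 1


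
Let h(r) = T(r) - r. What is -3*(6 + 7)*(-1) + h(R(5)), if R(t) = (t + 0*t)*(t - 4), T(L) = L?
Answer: 39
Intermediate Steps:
R(t) = t*(-4 + t) (R(t) = (t + 0)*(-4 + t) = t*(-4 + t))
h(r) = 0 (h(r) = r - r = 0)
-3*(6 + 7)*(-1) + h(R(5)) = -3*(6 + 7)*(-1) + 0 = -3*13*(-1) + 0 = -39*(-1) + 0 = 39 + 0 = 39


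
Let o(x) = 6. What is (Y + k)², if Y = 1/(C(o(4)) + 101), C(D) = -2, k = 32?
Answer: 10042561/9801 ≈ 1024.6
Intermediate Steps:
Y = 1/99 (Y = 1/(-2 + 101) = 1/99 ≈ 0.010101)
(Y + k)² = (1/99 + 32)² = (3169/99)² = 10042561/9801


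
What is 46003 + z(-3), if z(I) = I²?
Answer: 46012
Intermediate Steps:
46003 + z(-3) = 46003 + (-3)² = 46003 + 9 = 46012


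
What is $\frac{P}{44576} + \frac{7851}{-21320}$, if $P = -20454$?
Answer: $- \frac{7018263}{8485360} \approx -0.8271$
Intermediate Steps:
$\frac{P}{44576} + \frac{7851}{-21320} = - \frac{20454}{44576} + \frac{7851}{-21320} = \left(-20454\right) \frac{1}{44576} + 7851 \left(- \frac{1}{21320}\right) = - \frac{1461}{3184} - \frac{7851}{21320} = - \frac{7018263}{8485360}$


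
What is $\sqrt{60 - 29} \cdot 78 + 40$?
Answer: $40 + 78 \sqrt{31} \approx 474.29$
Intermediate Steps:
$\sqrt{60 - 29} \cdot 78 + 40 = \sqrt{31} \cdot 78 + 40 = 78 \sqrt{31} + 40 = 40 + 78 \sqrt{31}$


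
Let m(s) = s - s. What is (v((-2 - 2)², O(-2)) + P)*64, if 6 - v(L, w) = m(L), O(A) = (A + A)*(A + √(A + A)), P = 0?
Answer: 384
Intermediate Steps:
m(s) = 0
O(A) = 2*A*(A + √2*√A) (O(A) = (2*A)*(A + √(2*A)) = (2*A)*(A + √2*√A) = 2*A*(A + √2*√A))
v(L, w) = 6 (v(L, w) = 6 - 1*0 = 6 + 0 = 6)
(v((-2 - 2)², O(-2)) + P)*64 = (6 + 0)*64 = 6*64 = 384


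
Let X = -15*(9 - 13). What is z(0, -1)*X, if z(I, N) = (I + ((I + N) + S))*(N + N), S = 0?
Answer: 120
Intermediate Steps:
X = 60 (X = -15*(-4) = 60)
z(I, N) = 2*N*(N + 2*I) (z(I, N) = (I + ((I + N) + 0))*(N + N) = (I + (I + N))*(2*N) = (N + 2*I)*(2*N) = 2*N*(N + 2*I))
z(0, -1)*X = (2*(-1)*(-1 + 2*0))*60 = (2*(-1)*(-1 + 0))*60 = (2*(-1)*(-1))*60 = 2*60 = 120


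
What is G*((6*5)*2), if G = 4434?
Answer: 266040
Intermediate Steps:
G*((6*5)*2) = 4434*((6*5)*2) = 4434*(30*2) = 4434*60 = 266040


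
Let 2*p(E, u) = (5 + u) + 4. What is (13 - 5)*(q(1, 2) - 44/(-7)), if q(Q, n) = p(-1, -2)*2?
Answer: 744/7 ≈ 106.29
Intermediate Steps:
p(E, u) = 9/2 + u/2 (p(E, u) = ((5 + u) + 4)/2 = (9 + u)/2 = 9/2 + u/2)
q(Q, n) = 7 (q(Q, n) = (9/2 + (½)*(-2))*2 = (9/2 - 1)*2 = (7/2)*2 = 7)
(13 - 5)*(q(1, 2) - 44/(-7)) = (13 - 5)*(7 - 44/(-7)) = 8*(7 - 44*(-⅐)) = 8*(7 + 44/7) = 8*(93/7) = 744/7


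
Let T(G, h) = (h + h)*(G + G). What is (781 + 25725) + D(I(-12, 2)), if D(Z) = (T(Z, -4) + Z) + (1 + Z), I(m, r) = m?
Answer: 26675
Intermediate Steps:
T(G, h) = 4*G*h (T(G, h) = (2*h)*(2*G) = 4*G*h)
D(Z) = 1 - 14*Z (D(Z) = (4*Z*(-4) + Z) + (1 + Z) = (-16*Z + Z) + (1 + Z) = -15*Z + (1 + Z) = 1 - 14*Z)
(781 + 25725) + D(I(-12, 2)) = (781 + 25725) + (1 - 14*(-12)) = 26506 + (1 + 168) = 26506 + 169 = 26675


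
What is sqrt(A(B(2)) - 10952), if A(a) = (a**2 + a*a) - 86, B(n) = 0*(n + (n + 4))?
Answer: I*sqrt(11038) ≈ 105.06*I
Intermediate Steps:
B(n) = 0 (B(n) = 0*(n + (4 + n)) = 0*(4 + 2*n) = 0)
A(a) = -86 + 2*a**2 (A(a) = (a**2 + a**2) - 86 = 2*a**2 - 86 = -86 + 2*a**2)
sqrt(A(B(2)) - 10952) = sqrt((-86 + 2*0**2) - 10952) = sqrt((-86 + 2*0) - 10952) = sqrt((-86 + 0) - 10952) = sqrt(-86 - 10952) = sqrt(-11038) = I*sqrt(11038)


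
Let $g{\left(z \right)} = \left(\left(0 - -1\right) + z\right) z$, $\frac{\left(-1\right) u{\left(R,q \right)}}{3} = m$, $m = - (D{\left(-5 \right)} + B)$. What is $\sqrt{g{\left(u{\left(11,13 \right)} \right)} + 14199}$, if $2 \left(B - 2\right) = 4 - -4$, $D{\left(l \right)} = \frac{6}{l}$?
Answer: $\frac{\sqrt{360519}}{5} \approx 120.09$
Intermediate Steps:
$B = 6$ ($B = 2 + \frac{4 - -4}{2} = 2 + \frac{4 + 4}{2} = 2 + \frac{1}{2} \cdot 8 = 2 + 4 = 6$)
$m = - \frac{24}{5}$ ($m = - (\frac{6}{-5} + 6) = - (6 \left(- \frac{1}{5}\right) + 6) = - (- \frac{6}{5} + 6) = \left(-1\right) \frac{24}{5} = - \frac{24}{5} \approx -4.8$)
$u{\left(R,q \right)} = \frac{72}{5}$ ($u{\left(R,q \right)} = \left(-3\right) \left(- \frac{24}{5}\right) = \frac{72}{5}$)
$g{\left(z \right)} = z \left(1 + z\right)$ ($g{\left(z \right)} = \left(\left(0 + 1\right) + z\right) z = \left(1 + z\right) z = z \left(1 + z\right)$)
$\sqrt{g{\left(u{\left(11,13 \right)} \right)} + 14199} = \sqrt{\frac{72 \left(1 + \frac{72}{5}\right)}{5} + 14199} = \sqrt{\frac{72}{5} \cdot \frac{77}{5} + 14199} = \sqrt{\frac{5544}{25} + 14199} = \sqrt{\frac{360519}{25}} = \frac{\sqrt{360519}}{5}$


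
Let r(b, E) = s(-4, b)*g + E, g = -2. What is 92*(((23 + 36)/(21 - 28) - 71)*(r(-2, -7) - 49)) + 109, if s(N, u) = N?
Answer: 2456059/7 ≈ 3.5087e+5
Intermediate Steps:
r(b, E) = 8 + E (r(b, E) = -4*(-2) + E = 8 + E)
92*(((23 + 36)/(21 - 28) - 71)*(r(-2, -7) - 49)) + 109 = 92*(((23 + 36)/(21 - 28) - 71)*((8 - 7) - 49)) + 109 = 92*((59/(-7) - 71)*(1 - 49)) + 109 = 92*((59*(-⅐) - 71)*(-48)) + 109 = 92*((-59/7 - 71)*(-48)) + 109 = 92*(-556/7*(-48)) + 109 = 92*(26688/7) + 109 = 2455296/7 + 109 = 2456059/7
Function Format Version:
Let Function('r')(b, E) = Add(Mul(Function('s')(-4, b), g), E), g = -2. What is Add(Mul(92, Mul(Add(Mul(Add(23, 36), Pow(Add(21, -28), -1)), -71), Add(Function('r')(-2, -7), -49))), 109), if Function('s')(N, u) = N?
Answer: Rational(2456059, 7) ≈ 3.5087e+5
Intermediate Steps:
Function('r')(b, E) = Add(8, E) (Function('r')(b, E) = Add(Mul(-4, -2), E) = Add(8, E))
Add(Mul(92, Mul(Add(Mul(Add(23, 36), Pow(Add(21, -28), -1)), -71), Add(Function('r')(-2, -7), -49))), 109) = Add(Mul(92, Mul(Add(Mul(Add(23, 36), Pow(Add(21, -28), -1)), -71), Add(Add(8, -7), -49))), 109) = Add(Mul(92, Mul(Add(Mul(59, Pow(-7, -1)), -71), Add(1, -49))), 109) = Add(Mul(92, Mul(Add(Mul(59, Rational(-1, 7)), -71), -48)), 109) = Add(Mul(92, Mul(Add(Rational(-59, 7), -71), -48)), 109) = Add(Mul(92, Mul(Rational(-556, 7), -48)), 109) = Add(Mul(92, Rational(26688, 7)), 109) = Add(Rational(2455296, 7), 109) = Rational(2456059, 7)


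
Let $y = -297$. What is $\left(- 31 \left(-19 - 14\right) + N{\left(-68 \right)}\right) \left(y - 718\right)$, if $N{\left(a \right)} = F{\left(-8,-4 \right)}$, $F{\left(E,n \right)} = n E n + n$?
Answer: $-904365$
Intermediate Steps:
$F{\left(E,n \right)} = n + E n^{2}$ ($F{\left(E,n \right)} = E n n + n = E n^{2} + n = n + E n^{2}$)
$N{\left(a \right)} = -132$ ($N{\left(a \right)} = - 4 \left(1 - -32\right) = - 4 \left(1 + 32\right) = \left(-4\right) 33 = -132$)
$\left(- 31 \left(-19 - 14\right) + N{\left(-68 \right)}\right) \left(y - 718\right) = \left(- 31 \left(-19 - 14\right) - 132\right) \left(-297 - 718\right) = \left(\left(-31\right) \left(-33\right) - 132\right) \left(-297 - 718\right) = \left(1023 - 132\right) \left(-297 - 718\right) = 891 \left(-1015\right) = -904365$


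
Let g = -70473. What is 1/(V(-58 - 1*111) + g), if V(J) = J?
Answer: -1/70642 ≈ -1.4156e-5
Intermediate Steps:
1/(V(-58 - 1*111) + g) = 1/((-58 - 1*111) - 70473) = 1/((-58 - 111) - 70473) = 1/(-169 - 70473) = 1/(-70642) = -1/70642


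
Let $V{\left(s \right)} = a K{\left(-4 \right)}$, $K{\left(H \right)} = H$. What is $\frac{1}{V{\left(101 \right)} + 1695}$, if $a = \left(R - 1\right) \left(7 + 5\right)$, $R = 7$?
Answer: $\frac{1}{1407} \approx 0.00071073$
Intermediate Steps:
$a = 72$ ($a = \left(7 - 1\right) \left(7 + 5\right) = 6 \cdot 12 = 72$)
$V{\left(s \right)} = -288$ ($V{\left(s \right)} = 72 \left(-4\right) = -288$)
$\frac{1}{V{\left(101 \right)} + 1695} = \frac{1}{-288 + 1695} = \frac{1}{1407}$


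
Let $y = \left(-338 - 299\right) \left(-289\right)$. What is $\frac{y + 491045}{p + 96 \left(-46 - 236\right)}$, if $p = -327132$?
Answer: $- \frac{112523}{59034} \approx -1.9061$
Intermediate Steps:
$y = 184093$ ($y = \left(-637\right) \left(-289\right) = 184093$)
$\frac{y + 491045}{p + 96 \left(-46 - 236\right)} = \frac{184093 + 491045}{-327132 + 96 \left(-46 - 236\right)} = \frac{675138}{-327132 + 96 \left(-282\right)} = \frac{675138}{-327132 - 27072} = \frac{675138}{-354204} = 675138 \left(- \frac{1}{354204}\right) = - \frac{112523}{59034}$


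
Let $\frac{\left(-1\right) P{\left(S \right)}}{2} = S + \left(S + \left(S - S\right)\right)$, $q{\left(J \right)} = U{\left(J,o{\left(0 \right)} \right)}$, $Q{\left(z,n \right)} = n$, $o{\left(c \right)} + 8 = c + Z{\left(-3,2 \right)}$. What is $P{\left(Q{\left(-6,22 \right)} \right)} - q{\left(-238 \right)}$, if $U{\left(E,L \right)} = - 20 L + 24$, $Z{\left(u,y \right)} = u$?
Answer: $-332$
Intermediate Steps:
$o{\left(c \right)} = -11 + c$ ($o{\left(c \right)} = -8 + \left(c - 3\right) = -8 + \left(-3 + c\right) = -11 + c$)
$U{\left(E,L \right)} = 24 - 20 L$
$q{\left(J \right)} = 244$ ($q{\left(J \right)} = 24 - 20 \left(-11 + 0\right) = 24 - -220 = 24 + 220 = 244$)
$P{\left(S \right)} = - 4 S$ ($P{\left(S \right)} = - 2 \left(S + \left(S + \left(S - S\right)\right)\right) = - 2 \left(S + \left(S + 0\right)\right) = - 2 \left(S + S\right) = - 2 \cdot 2 S = - 4 S$)
$P{\left(Q{\left(-6,22 \right)} \right)} - q{\left(-238 \right)} = \left(-4\right) 22 - 244 = -88 - 244 = -332$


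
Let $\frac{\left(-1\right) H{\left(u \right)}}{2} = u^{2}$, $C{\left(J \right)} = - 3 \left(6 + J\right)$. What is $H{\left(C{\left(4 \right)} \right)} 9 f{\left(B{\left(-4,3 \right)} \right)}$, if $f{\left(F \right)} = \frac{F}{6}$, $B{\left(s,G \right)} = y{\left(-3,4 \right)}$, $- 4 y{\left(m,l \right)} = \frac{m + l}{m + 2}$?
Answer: $-675$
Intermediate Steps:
$y{\left(m,l \right)} = - \frac{l + m}{4 \left(2 + m\right)}$ ($y{\left(m,l \right)} = - \frac{\left(m + l\right) \frac{1}{m + 2}}{4} = - \frac{\left(l + m\right) \frac{1}{2 + m}}{4} = - \frac{\frac{1}{2 + m} \left(l + m\right)}{4} = - \frac{l + m}{4 \left(2 + m\right)}$)
$B{\left(s,G \right)} = \frac{1}{4}$ ($B{\left(s,G \right)} = \frac{\left(-1\right) 4 - -3}{4 \left(2 - 3\right)} = \frac{-4 + 3}{4 \left(-1\right)} = \frac{1}{4} \left(-1\right) \left(-1\right) = \frac{1}{4}$)
$C{\left(J \right)} = -18 - 3 J$
$H{\left(u \right)} = - 2 u^{2}$
$f{\left(F \right)} = \frac{F}{6}$ ($f{\left(F \right)} = F \frac{1}{6} = \frac{F}{6}$)
$H{\left(C{\left(4 \right)} \right)} 9 f{\left(B{\left(-4,3 \right)} \right)} = - 2 \left(-18 - 12\right)^{2} \cdot 9 \cdot \frac{1}{6} \cdot \frac{1}{4} = - 2 \left(-18 - 12\right)^{2} \cdot 9 \cdot \frac{1}{24} = - 2 \left(-30\right)^{2} \cdot 9 \cdot \frac{1}{24} = \left(-2\right) 900 \cdot 9 \cdot \frac{1}{24} = \left(-1800\right) 9 \cdot \frac{1}{24} = \left(-16200\right) \frac{1}{24} = -675$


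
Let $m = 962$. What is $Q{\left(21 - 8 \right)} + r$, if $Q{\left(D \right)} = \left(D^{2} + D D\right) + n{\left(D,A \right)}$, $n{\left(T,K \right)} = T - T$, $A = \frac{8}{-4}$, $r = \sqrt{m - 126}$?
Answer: $338 + 2 \sqrt{209} \approx 366.91$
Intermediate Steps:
$r = 2 \sqrt{209}$ ($r = \sqrt{962 - 126} = \sqrt{836} = 2 \sqrt{209} \approx 28.914$)
$A = -2$ ($A = 8 \left(- \frac{1}{4}\right) = -2$)
$n{\left(T,K \right)} = 0$
$Q{\left(D \right)} = 2 D^{2}$ ($Q{\left(D \right)} = \left(D^{2} + D D\right) + 0 = \left(D^{2} + D^{2}\right) + 0 = 2 D^{2} + 0 = 2 D^{2}$)
$Q{\left(21 - 8 \right)} + r = 2 \left(21 - 8\right)^{2} + 2 \sqrt{209} = 2 \cdot 13^{2} + 2 \sqrt{209} = 2 \cdot 169 + 2 \sqrt{209} = 338 + 2 \sqrt{209}$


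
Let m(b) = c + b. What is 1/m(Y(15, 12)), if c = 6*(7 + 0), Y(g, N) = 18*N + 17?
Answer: 1/275 ≈ 0.0036364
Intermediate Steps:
Y(g, N) = 17 + 18*N
c = 42 (c = 6*7 = 42)
m(b) = 42 + b
1/m(Y(15, 12)) = 1/(42 + (17 + 18*12)) = 1/(42 + (17 + 216)) = 1/(42 + 233) = 1/275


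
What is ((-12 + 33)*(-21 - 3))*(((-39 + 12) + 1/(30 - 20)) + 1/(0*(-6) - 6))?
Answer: 68208/5 ≈ 13642.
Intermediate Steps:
((-12 + 33)*(-21 - 3))*(((-39 + 12) + 1/(30 - 20)) + 1/(0*(-6) - 6)) = (21*(-24))*((-27 + 1/10) + 1/(0 - 6)) = -504*((-27 + ⅒) + 1/(-6)) = -504*(-269/10 - ⅙) = -504*(-406/15) = 68208/5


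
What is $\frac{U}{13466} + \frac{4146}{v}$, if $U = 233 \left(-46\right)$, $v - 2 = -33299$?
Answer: $- \frac{68784547}{74729567} \approx -0.92045$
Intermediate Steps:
$v = -33297$ ($v = 2 - 33299 = -33297$)
$U = -10718$
$\frac{U}{13466} + \frac{4146}{v} = - \frac{10718}{13466} + \frac{4146}{-33297} = \left(-10718\right) \frac{1}{13466} + 4146 \left(- \frac{1}{33297}\right) = - \frac{5359}{6733} - \frac{1382}{11099} = - \frac{68784547}{74729567}$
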